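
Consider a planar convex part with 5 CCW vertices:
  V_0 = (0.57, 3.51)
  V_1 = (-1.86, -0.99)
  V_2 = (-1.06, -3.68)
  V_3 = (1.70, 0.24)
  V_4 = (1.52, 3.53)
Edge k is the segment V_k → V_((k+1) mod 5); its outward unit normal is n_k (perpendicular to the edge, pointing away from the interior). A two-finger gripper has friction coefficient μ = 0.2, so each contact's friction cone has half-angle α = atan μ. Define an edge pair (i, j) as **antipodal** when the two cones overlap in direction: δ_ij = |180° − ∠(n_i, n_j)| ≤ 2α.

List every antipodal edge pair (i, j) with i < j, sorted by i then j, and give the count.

count = 2; pairs: (0,2), (1,3)

α = atan 0.2 = 11.31°;  2α = 22.62°
n_0 = (-0.8799, +0.4751)
n_1 = (-0.9585, -0.2851)
n_2 = (+0.8177, -0.5757)
n_3 = (+0.9985, +0.0546)
n_4 = (-0.0210, +0.9998)
  (0,1): δ = 135.07°  ·
  (0,2): δ = 6.78°  ✓
  (0,3): δ = 31.50°  ·
  (0,4): δ = 119.58°  ·
  (1,2): δ = 51.71°  ·
  (1,3): δ = 13.43°  ✓
  (1,4): δ = 74.64°  ·
  (2,3): δ = 141.72°  ·
  (2,4): δ = 53.65°  ·
  (3,4): δ = 91.93°  ·
antipodal pairs: 2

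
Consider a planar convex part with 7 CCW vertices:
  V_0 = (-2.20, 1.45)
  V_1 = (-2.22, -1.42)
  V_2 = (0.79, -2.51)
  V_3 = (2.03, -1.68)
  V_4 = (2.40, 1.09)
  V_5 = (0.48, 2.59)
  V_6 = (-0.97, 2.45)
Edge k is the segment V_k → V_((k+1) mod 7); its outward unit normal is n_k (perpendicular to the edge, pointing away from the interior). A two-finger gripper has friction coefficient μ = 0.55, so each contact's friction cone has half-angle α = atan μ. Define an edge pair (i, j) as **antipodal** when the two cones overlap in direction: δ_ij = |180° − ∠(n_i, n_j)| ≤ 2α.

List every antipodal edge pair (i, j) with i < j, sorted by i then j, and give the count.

α = atan 0.55 = 28.81°;  2α = 57.62°
n_0 = (-1.0000, +0.0070)
n_1 = (-0.3405, -0.9402)
n_2 = (+0.5562, -0.8310)
n_3 = (+0.9912, -0.1324)
n_4 = (+0.6156, +0.7880)
n_5 = (-0.0961, +0.9954)
n_6 = (-0.6308, +0.7759)
  (0,1): δ = 109.51°  ·
  (0,2): δ = 55.80°  ✓
  (0,3): δ = 7.21°  ✓
  (0,4): δ = 52.40°  ✓
  (0,5): δ = 95.91°  ·
  (0,6): δ = 129.51°  ·
  (1,2): δ = 126.30°  ·
  (1,3): δ = 77.70°  ·
  (1,4): δ = 18.09°  ✓
  (1,5): δ = 25.42°  ✓
  (1,6): δ = 59.02°  ·
  (2,3): δ = 131.40°  ·
  (2,4): δ = 71.80°  ·
  (2,5): δ = 28.28°  ✓
  (2,6): δ = 5.31°  ✓
  (3,4): δ = 120.39°  ·
  (3,5): δ = 76.88°  ·
  (3,6): δ = 43.28°  ✓
  (4,5): δ = 136.49°  ·
  (4,6): δ = 102.89°  ·
  (5,6): δ = 146.40°  ·
antipodal pairs: 8

count = 8; pairs: (0,2), (0,3), (0,4), (1,4), (1,5), (2,5), (2,6), (3,6)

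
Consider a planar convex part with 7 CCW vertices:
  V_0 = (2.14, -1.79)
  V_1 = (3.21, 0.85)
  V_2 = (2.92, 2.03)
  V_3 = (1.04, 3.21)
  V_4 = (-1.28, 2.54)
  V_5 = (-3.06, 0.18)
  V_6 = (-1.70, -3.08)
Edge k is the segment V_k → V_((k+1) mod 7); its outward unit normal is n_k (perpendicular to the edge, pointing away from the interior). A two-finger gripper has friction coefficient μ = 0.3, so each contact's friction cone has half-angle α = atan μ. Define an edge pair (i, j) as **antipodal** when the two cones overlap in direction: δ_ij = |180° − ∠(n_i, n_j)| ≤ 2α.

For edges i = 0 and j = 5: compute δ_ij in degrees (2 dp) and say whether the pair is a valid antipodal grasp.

δ = 44.71°, invalid

α = atan 0.3 = 16.70°;  2α = 33.40°
edge 0: e_0 = (+1.07, +2.64);  n_0 = (+0.9268, -0.3756)
edge 5: e_5 = (+1.36, -3.26);  n_5 = (-0.9229, -0.3850)
∠(n_0, n_5) = 135.29°
δ = |180° − 135.29°| = 44.71°
44.71° > 2α = 33.40°  →  invalid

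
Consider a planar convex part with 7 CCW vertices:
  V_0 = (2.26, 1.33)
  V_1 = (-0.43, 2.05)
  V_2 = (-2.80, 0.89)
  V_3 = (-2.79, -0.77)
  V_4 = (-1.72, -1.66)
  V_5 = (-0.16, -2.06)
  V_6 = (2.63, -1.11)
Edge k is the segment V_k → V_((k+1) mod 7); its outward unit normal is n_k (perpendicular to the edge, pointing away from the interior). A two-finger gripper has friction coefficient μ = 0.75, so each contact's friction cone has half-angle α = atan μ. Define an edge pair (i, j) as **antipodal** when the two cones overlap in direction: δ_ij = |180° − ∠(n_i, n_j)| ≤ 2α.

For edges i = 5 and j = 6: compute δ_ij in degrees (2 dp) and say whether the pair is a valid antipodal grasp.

δ = 100.18°, invalid

α = atan 0.75 = 36.87°;  2α = 73.74°
edge 5: e_5 = (+2.79, +0.95);  n_5 = (+0.3223, -0.9466)
edge 6: e_6 = (-0.37, +2.44);  n_6 = (+0.9887, +0.1499)
∠(n_5, n_6) = 79.82°
δ = |180° − 79.82°| = 100.18°
100.18° > 2α = 73.74°  →  invalid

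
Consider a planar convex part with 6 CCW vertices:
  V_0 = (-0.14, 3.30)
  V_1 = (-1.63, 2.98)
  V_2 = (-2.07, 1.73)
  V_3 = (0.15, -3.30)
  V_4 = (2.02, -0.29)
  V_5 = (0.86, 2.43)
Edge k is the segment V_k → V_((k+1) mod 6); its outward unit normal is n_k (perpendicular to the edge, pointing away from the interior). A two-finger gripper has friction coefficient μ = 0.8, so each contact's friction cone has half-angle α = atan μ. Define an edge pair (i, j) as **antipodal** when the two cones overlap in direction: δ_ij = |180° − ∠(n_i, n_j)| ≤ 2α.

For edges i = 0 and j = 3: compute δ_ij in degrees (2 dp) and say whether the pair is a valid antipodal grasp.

α = atan 0.8 = 38.66°;  2α = 77.32°
edge 0: e_0 = (-1.49, -0.32);  n_0 = (-0.2100, +0.9777)
edge 3: e_3 = (+1.87, +3.01);  n_3 = (+0.8494, -0.5277)
∠(n_0, n_3) = 133.97°
δ = |180° − 133.97°| = 46.03°
46.03° ≤ 2α = 77.32°  →  valid

δ = 46.03°, valid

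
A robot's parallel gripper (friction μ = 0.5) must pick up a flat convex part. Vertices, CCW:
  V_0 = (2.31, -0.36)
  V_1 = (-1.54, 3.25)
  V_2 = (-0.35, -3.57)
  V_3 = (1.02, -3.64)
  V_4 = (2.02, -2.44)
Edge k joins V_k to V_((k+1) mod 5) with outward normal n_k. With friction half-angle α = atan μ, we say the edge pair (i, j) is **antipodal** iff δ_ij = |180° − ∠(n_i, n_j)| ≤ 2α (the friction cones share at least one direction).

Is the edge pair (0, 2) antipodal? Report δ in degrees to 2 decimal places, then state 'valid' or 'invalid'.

δ = 40.23°, valid

α = atan 0.5 = 26.57°;  2α = 53.13°
edge 0: e_0 = (-3.85, +3.61);  n_0 = (+0.6840, +0.7295)
edge 2: e_2 = (+1.37, -0.07);  n_2 = (-0.0510, -0.9987)
∠(n_0, n_2) = 139.77°
δ = |180° − 139.77°| = 40.23°
40.23° ≤ 2α = 53.13°  →  valid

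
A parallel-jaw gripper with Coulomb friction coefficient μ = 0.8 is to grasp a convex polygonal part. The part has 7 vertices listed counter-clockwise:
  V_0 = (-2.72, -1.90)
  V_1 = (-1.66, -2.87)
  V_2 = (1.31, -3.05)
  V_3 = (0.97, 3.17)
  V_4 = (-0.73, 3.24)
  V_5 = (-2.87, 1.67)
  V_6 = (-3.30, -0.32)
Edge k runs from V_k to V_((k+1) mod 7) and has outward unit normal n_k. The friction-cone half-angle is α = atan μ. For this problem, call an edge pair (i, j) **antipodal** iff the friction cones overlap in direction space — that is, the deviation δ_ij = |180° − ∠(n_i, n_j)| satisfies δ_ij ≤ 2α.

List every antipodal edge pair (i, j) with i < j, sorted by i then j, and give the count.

count = 8; pairs: (0,2), (0,3), (1,3), (1,4), (2,4), (2,5), (2,6), (3,6)

α = atan 0.8 = 38.66°;  2α = 77.32°
n_0 = (-0.6751, -0.7377)
n_1 = (-0.0605, -0.9982)
n_2 = (+0.9985, +0.0546)
n_3 = (+0.0411, +0.9992)
n_4 = (-0.5915, +0.8063)
n_5 = (-0.9774, +0.2112)
n_6 = (-0.9387, -0.3446)
  (0,1): δ = 141.01°  ·
  (0,2): δ = 44.41°  ✓
  (0,3): δ = 40.10°  ✓
  (0,4): δ = 78.73°  ·
  (0,5): δ = 120.27°  ·
  (0,6): δ = 152.62°  ·
  (1,2): δ = 83.40°  ·
  (1,3): δ = 1.11°  ✓
  (1,4): δ = 39.73°  ✓
  (1,5): δ = 81.28°  ·
  (1,6): δ = 113.63°  ·
  (2,3): δ = 95.49°  ·
  (2,4): δ = 56.86°  ✓
  (2,5): δ = 15.32°  ✓
  (2,6): δ = 17.03°  ✓
  (3,4): δ = 141.38°  ·
  (3,5): δ = 99.84°  ·
  (3,6): δ = 67.48°  ✓
  (4,5): δ = 138.46°  ·
  (4,6): δ = 106.11°  ·
  (5,6): δ = 147.65°  ·
antipodal pairs: 8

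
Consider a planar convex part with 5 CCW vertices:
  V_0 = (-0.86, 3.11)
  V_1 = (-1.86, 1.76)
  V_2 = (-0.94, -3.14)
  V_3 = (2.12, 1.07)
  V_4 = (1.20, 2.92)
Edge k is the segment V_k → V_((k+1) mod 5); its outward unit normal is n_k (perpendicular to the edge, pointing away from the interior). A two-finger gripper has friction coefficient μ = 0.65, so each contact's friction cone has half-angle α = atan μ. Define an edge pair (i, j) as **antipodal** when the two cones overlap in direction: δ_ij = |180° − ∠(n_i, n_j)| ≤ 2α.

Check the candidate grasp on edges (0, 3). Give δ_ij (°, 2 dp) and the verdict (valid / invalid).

α = atan 0.65 = 33.02°;  2α = 66.05°
edge 0: e_0 = (-1.00, -1.35);  n_0 = (-0.8036, +0.5952)
edge 3: e_3 = (-0.92, +1.85);  n_3 = (+0.8954, +0.4453)
∠(n_0, n_3) = 117.03°
δ = |180° − 117.03°| = 62.97°
62.97° ≤ 2α = 66.05°  →  valid

δ = 62.97°, valid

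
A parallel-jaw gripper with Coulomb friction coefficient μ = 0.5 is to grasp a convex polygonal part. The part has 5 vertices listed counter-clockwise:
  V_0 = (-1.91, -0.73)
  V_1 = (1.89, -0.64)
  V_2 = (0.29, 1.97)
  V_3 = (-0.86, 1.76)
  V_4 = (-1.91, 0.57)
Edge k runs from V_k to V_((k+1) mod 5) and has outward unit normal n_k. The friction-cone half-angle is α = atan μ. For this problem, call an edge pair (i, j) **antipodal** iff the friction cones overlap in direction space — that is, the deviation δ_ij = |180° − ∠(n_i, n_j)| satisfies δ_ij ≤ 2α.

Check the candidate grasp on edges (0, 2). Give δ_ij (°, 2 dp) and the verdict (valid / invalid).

α = atan 0.5 = 26.57°;  2α = 53.13°
edge 0: e_0 = (+3.80, +0.09);  n_0 = (+0.0237, -0.9997)
edge 2: e_2 = (-1.15, -0.21);  n_2 = (-0.1796, +0.9837)
∠(n_0, n_2) = 171.01°
δ = |180° − 171.01°| = 8.99°
8.99° ≤ 2α = 53.13°  →  valid

δ = 8.99°, valid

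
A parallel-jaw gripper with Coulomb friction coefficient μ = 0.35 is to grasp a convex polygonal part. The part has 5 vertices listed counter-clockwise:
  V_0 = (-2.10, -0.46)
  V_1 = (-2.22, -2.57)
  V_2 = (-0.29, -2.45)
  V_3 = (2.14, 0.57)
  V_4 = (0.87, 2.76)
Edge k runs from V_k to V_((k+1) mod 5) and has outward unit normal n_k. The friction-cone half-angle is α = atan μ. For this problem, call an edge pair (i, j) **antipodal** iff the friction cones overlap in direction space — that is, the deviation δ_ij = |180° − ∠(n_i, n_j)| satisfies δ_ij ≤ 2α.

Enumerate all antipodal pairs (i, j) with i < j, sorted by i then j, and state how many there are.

count = 3; pairs: (0,2), (0,3), (2,4)

α = atan 0.35 = 19.29°;  2α = 38.58°
n_0 = (-0.9984, +0.0568)
n_1 = (+0.0621, -0.9981)
n_2 = (+0.7791, -0.6269)
n_3 = (+0.8651, +0.5017)
n_4 = (-0.7351, +0.6780)
  (0,1): δ = 83.19°  ·
  (0,2): δ = 35.57°  ✓
  (0,3): δ = 33.36°  ✓
  (0,4): δ = 140.57°  ·
  (1,2): δ = 132.38°  ·
  (1,3): δ = 63.45°  ·
  (1,4): δ = 43.75°  ·
  (2,3): δ = 111.07°  ·
  (2,4): δ = 3.87°  ✓
  (3,4): δ = 72.80°  ·
antipodal pairs: 3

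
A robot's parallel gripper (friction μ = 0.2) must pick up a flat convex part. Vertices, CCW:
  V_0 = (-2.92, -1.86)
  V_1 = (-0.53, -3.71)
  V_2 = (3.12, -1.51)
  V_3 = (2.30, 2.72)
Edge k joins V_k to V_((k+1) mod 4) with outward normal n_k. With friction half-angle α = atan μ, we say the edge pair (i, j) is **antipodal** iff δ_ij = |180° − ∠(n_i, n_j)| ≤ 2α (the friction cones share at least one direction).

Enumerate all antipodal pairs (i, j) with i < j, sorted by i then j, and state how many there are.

α = atan 0.2 = 11.31°;  2α = 22.62°
n_0 = (-0.6121, -0.7908)
n_1 = (+0.5162, -0.8565)
n_2 = (+0.9817, +0.1903)
n_3 = (-0.6595, +0.7517)
  (0,1): δ = 111.18°  ·
  (0,2): δ = 41.29°  ·
  (0,3): δ = 79.01°  ·
  (1,2): δ = 110.11°  ·
  (1,3): δ = 10.18°  ✓
  (2,3): δ = 59.71°  ·
antipodal pairs: 1

count = 1; pairs: (1,3)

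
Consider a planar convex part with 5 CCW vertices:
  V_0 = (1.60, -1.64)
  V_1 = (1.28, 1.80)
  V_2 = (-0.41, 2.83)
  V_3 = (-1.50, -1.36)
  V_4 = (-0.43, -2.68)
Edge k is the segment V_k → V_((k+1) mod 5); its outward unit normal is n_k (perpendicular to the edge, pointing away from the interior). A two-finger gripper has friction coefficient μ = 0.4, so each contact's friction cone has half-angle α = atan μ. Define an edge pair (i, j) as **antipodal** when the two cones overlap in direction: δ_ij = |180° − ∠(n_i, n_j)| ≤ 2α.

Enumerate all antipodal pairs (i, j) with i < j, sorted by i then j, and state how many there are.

count = 3; pairs: (0,2), (0,3), (1,3)

α = atan 0.4 = 21.80°;  2α = 43.60°
n_0 = (+0.9957, +0.0926)
n_1 = (+0.5204, +0.8539)
n_2 = (-0.9678, +0.2518)
n_3 = (-0.7768, -0.6297)
n_4 = (+0.4560, -0.8900)
  (0,1): δ = 126.68°  ·
  (0,2): δ = 19.90°  ✓
  (0,3): δ = 33.71°  ✓
  (0,4): δ = 111.81°  ·
  (1,2): δ = 73.22°  ·
  (1,3): δ = 19.61°  ✓
  (1,4): δ = 58.49°  ·
  (2,3): δ = 126.39°  ·
  (2,4): δ = 48.29°  ·
  (3,4): δ = 101.90°  ·
antipodal pairs: 3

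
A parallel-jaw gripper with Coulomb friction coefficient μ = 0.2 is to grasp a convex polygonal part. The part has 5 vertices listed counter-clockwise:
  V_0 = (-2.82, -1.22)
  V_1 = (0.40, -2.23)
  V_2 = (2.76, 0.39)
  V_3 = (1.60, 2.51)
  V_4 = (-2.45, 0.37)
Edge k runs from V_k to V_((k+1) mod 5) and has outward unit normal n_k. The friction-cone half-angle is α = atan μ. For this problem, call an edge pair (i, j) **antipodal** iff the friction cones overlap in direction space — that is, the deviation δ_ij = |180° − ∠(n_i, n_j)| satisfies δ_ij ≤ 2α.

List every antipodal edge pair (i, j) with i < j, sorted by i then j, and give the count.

count = 1; pairs: (1,3)

α = atan 0.2 = 11.31°;  2α = 22.62°
n_0 = (-0.2993, -0.9542)
n_1 = (+0.7430, -0.6693)
n_2 = (+0.8773, +0.4800)
n_3 = (-0.4672, +0.8842)
n_4 = (-0.9740, +0.2266)
  (0,1): δ = 114.60°  ·
  (0,2): δ = 43.90°  ·
  (0,3): δ = 45.27°  ·
  (0,4): δ = 94.31°  ·
  (1,2): δ = 109.30°  ·
  (1,3): δ = 20.14°  ✓
  (1,4): δ = 28.91°  ·
  (2,3): δ = 90.83°  ·
  (2,4): δ = 41.79°  ·
  (3,4): δ = 130.95°  ·
antipodal pairs: 1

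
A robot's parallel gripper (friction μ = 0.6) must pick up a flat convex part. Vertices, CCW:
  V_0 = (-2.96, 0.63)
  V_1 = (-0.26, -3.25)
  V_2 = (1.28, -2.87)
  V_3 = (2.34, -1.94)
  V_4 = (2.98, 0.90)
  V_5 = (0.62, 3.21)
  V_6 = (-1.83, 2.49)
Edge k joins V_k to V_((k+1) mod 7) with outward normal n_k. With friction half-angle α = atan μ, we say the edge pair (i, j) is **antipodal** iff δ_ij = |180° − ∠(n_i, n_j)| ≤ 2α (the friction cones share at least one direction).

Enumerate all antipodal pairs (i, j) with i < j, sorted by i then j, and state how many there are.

α = atan 0.6 = 30.96°;  2α = 61.93°
n_0 = (-0.8208, -0.5712)
n_1 = (+0.2396, -0.9709)
n_2 = (+0.6595, -0.7517)
n_3 = (+0.9755, -0.2198)
n_4 = (+0.6995, +0.7146)
n_5 = (-0.2820, +0.9594)
n_6 = (-0.8546, +0.5192)
  (0,1): δ = 110.97°  ·
  (0,2): δ = 83.57°  ·
  (0,3): δ = 47.53°  ✓
  (0,4): δ = 10.78°  ✓
  (0,5): δ = 71.54°  ·
  (0,6): δ = 113.89°  ·
  (1,2): δ = 152.60°  ·
  (1,3): δ = 116.56°  ·
  (1,4): δ = 58.25°  ✓
  (1,5): δ = 2.52°  ✓
  (1,6): δ = 44.86°  ✓
  (2,3): δ = 143.96°  ·
  (2,4): δ = 85.65°  ·
  (2,5): δ = 24.89°  ✓
  (2,6): δ = 17.46°  ✓
  (3,4): δ = 121.69°  ·
  (3,5): δ = 60.92°  ✓
  (3,6): δ = 18.58°  ✓
  (4,5): δ = 119.24°  ·
  (4,6): δ = 76.89°  ·
  (5,6): δ = 137.66°  ·
antipodal pairs: 9

count = 9; pairs: (0,3), (0,4), (1,4), (1,5), (1,6), (2,5), (2,6), (3,5), (3,6)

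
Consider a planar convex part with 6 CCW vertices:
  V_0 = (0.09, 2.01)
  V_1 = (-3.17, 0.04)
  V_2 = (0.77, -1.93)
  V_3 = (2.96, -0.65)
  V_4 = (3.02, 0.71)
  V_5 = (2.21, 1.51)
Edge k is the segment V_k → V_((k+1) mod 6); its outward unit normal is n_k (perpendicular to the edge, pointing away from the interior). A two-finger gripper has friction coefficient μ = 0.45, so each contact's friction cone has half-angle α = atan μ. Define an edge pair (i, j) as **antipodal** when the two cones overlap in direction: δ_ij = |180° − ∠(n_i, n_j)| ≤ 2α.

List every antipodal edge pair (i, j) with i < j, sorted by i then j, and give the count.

α = atan 0.45 = 24.23°;  2α = 48.46°
n_0 = (-0.5172, +0.8559)
n_1 = (-0.4472, -0.8944)
n_2 = (+0.5046, -0.8633)
n_3 = (+0.9990, -0.0441)
n_4 = (+0.7027, +0.7115)
n_5 = (+0.2296, +0.9733)
  (0,1): δ = 57.71°  ·
  (0,2): δ = 0.84°  ✓
  (0,3): δ = 56.33°  ·
  (0,4): δ = 104.21°  ·
  (0,5): δ = 135.59°  ·
  (1,2): δ = 123.13°  ·
  (1,3): δ = 65.96°  ·
  (1,4): δ = 18.08°  ✓
  (1,5): δ = 13.29°  ✓
  (2,3): δ = 122.83°  ·
  (2,4): δ = 74.95°  ·
  (2,5): δ = 43.58°  ✓
  (3,4): δ = 132.12°  ·
  (3,5): δ = 100.74°  ·
  (4,5): δ = 148.63°  ·
antipodal pairs: 4

count = 4; pairs: (0,2), (1,4), (1,5), (2,5)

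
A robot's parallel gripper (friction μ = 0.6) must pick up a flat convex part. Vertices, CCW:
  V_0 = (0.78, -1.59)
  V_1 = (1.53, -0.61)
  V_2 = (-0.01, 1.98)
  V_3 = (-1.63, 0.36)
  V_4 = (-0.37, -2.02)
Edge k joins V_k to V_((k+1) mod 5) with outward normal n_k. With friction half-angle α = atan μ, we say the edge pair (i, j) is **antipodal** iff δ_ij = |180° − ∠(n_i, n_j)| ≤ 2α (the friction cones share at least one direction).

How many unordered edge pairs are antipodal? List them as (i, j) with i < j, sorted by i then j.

α = atan 0.6 = 30.96°;  2α = 61.93°
n_0 = (+0.7941, -0.6078)
n_1 = (+0.8595, +0.5111)
n_2 = (-0.7071, +0.7071)
n_3 = (-0.8838, -0.4679)
n_4 = (+0.3502, -0.9367)
  (0,1): δ = 111.84°  ·
  (0,2): δ = 7.57°  ✓
  (0,3): δ = 65.32°  ·
  (0,4): δ = 147.93°  ·
  (1,2): δ = 75.74°  ·
  (1,3): δ = 2.84°  ✓
  (1,4): δ = 79.77°  ·
  (2,3): δ = 107.10°  ·
  (2,4): δ = 24.50°  ✓
  (3,4): δ = 97.40°  ·
antipodal pairs: 3

count = 3; pairs: (0,2), (1,3), (2,4)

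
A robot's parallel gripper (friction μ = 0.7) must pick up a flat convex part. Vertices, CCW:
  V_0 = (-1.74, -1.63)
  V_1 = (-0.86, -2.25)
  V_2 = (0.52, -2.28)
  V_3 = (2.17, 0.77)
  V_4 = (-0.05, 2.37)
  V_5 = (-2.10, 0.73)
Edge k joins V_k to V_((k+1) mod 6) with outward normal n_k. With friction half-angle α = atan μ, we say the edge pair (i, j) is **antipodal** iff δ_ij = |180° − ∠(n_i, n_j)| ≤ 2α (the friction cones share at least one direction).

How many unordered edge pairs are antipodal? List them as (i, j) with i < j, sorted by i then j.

α = atan 0.7 = 34.99°;  2α = 69.98°
n_0 = (-0.5760, -0.8175)
n_1 = (-0.0217, -0.9998)
n_2 = (+0.8795, -0.4758)
n_3 = (+0.5847, +0.8113)
n_4 = (-0.6247, +0.7809)
n_5 = (-0.9886, -0.1508)
  (0,1): δ = 146.08°  ·
  (0,2): δ = 83.25°  ·
  (0,3): δ = 0.61°  ✓
  (0,4): δ = 73.83°  ·
  (0,5): δ = 133.84°  ·
  (1,2): δ = 117.17°  ·
  (1,3): δ = 34.54°  ✓
  (1,4): δ = 39.91°  ✓
  (1,5): δ = 99.92°  ·
  (2,3): δ = 97.37°  ·
  (2,4): δ = 22.93°  ✓
  (2,5): δ = 37.09°  ✓
  (3,4): δ = 105.56°  ·
  (3,5): δ = 45.55°  ✓
  (4,5): δ = 119.99°  ·
antipodal pairs: 6

count = 6; pairs: (0,3), (1,3), (1,4), (2,4), (2,5), (3,5)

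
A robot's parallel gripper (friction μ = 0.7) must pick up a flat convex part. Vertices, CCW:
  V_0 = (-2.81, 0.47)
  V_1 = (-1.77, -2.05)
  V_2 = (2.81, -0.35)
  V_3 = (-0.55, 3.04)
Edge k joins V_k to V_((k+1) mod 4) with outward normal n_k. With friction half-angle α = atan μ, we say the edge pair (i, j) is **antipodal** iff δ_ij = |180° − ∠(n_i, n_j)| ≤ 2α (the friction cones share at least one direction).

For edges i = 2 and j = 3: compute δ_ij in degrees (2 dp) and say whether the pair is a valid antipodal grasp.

δ = 86.07°, invalid

α = atan 0.7 = 34.99°;  2α = 69.98°
edge 2: e_2 = (-3.36, +3.39);  n_2 = (+0.7102, +0.7040)
edge 3: e_3 = (-2.26, -2.57);  n_3 = (-0.7509, +0.6604)
∠(n_2, n_3) = 93.93°
δ = |180° − 93.93°| = 86.07°
86.07° > 2α = 69.98°  →  invalid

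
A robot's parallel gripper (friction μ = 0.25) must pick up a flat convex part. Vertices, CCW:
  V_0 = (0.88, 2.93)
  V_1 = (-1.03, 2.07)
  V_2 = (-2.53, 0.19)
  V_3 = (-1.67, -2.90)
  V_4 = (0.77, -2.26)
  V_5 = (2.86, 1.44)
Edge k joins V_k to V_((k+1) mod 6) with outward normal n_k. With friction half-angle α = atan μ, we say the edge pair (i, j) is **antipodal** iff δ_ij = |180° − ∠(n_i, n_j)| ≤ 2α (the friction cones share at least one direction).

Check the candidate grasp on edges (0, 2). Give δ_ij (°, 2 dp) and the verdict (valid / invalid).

α = atan 0.25 = 14.04°;  2α = 28.07°
edge 0: e_0 = (-1.91, -0.86);  n_0 = (-0.4106, +0.9118)
edge 2: e_2 = (+0.86, -3.09);  n_2 = (-0.9634, -0.2681)
∠(n_0, n_2) = 81.31°
δ = |180° − 81.31°| = 98.69°
98.69° > 2α = 28.07°  →  invalid

δ = 98.69°, invalid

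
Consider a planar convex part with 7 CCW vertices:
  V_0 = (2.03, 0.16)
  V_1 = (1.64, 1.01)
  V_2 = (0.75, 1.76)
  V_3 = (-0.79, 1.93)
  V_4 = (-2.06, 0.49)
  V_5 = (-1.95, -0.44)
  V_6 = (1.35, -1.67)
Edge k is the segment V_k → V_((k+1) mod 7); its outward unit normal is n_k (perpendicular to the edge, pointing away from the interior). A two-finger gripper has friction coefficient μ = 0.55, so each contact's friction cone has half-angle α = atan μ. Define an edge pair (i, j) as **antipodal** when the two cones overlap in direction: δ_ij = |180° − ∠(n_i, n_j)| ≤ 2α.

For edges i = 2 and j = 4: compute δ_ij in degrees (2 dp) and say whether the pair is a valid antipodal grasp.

α = atan 0.55 = 28.81°;  2α = 57.62°
edge 2: e_2 = (-1.54, +0.17);  n_2 = (+0.1097, +0.9940)
edge 4: e_4 = (+0.11, -0.93);  n_4 = (-0.9931, -0.1175)
∠(n_2, n_4) = 103.04°
δ = |180° − 103.04°| = 76.96°
76.96° > 2α = 57.62°  →  invalid

δ = 76.96°, invalid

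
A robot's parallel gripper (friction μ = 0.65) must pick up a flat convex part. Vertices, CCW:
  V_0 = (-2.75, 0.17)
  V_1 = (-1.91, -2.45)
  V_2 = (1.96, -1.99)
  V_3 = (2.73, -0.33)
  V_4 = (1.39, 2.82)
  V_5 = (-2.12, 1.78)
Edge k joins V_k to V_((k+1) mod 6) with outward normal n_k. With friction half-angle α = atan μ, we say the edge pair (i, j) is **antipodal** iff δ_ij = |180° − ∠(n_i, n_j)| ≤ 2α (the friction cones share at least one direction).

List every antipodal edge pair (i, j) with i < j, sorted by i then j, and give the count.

count = 7; pairs: (0,2), (0,3), (1,4), (1,5), (2,4), (2,5), (3,5)

α = atan 0.65 = 33.02°;  2α = 66.05°
n_0 = (-0.9523, -0.3053)
n_1 = (+0.1180, -0.9930)
n_2 = (+0.9072, -0.4208)
n_3 = (+0.9202, +0.3914)
n_4 = (-0.2841, +0.9588)
n_5 = (-0.9312, +0.3644)
  (0,1): δ = 101.00°  ·
  (0,2): δ = 42.66°  ✓
  (0,3): δ = 5.27°  ✓
  (0,4): δ = 88.73°  ·
  (0,5): δ = 140.85°  ·
  (1,2): δ = 121.66°  ·
  (1,3): δ = 73.73°  ·
  (1,4): δ = 9.73°  ✓
  (1,5): δ = 61.85°  ✓
  (2,3): δ = 132.07°  ·
  (2,4): δ = 48.61°  ✓
  (2,5): δ = 3.51°  ✓
  (3,4): δ = 96.54°  ·
  (3,5): δ = 44.42°  ✓
  (4,5): δ = 127.87°  ·
antipodal pairs: 7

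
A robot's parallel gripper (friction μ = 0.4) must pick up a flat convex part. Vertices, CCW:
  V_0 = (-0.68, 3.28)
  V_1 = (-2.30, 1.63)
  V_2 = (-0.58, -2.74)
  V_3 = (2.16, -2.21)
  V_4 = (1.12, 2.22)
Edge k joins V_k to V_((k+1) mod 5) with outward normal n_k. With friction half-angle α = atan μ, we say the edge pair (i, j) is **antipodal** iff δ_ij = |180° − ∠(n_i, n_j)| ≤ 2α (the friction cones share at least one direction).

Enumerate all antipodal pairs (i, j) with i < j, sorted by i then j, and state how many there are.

count = 4; pairs: (0,2), (1,3), (1,4), (2,4)

α = atan 0.4 = 21.80°;  2α = 43.60°
n_0 = (-0.7136, +0.7006)
n_1 = (-0.9305, -0.3662)
n_2 = (+0.1899, -0.9818)
n_3 = (+0.9735, +0.2285)
n_4 = (+0.5074, +0.8617)
  (0,1): δ = 114.04°  ·
  (0,2): δ = 34.58°  ✓
  (0,3): δ = 57.69°  ·
  (0,4): δ = 103.98°  ·
  (1,2): δ = 100.54°  ·
  (1,3): δ = 8.27°  ✓
  (1,4): δ = 38.02°  ✓
  (2,3): δ = 87.74°  ·
  (2,4): δ = 41.44°  ✓
  (3,4): δ = 133.71°  ·
antipodal pairs: 4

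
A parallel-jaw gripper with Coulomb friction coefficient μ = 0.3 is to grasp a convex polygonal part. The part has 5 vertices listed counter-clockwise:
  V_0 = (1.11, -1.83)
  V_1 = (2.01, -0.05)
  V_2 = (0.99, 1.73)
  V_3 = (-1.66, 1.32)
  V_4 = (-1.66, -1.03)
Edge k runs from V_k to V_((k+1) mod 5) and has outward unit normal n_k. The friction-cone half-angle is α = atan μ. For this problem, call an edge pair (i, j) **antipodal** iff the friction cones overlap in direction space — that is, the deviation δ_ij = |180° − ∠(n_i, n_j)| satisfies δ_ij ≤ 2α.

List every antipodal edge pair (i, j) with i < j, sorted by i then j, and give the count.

α = atan 0.3 = 16.70°;  2α = 33.40°
n_0 = (+0.8924, -0.4512)
n_1 = (+0.8676, +0.4972)
n_2 = (-0.1529, +0.9882)
n_3 = (-1.0000, -0.0000)
n_4 = (-0.2775, -0.9607)
  (0,1): δ = 123.36°  ·
  (0,2): δ = 54.38°  ·
  (0,3): δ = 26.82°  ✓
  (0,4): δ = 100.71°  ·
  (1,2): δ = 111.02°  ·
  (1,3): δ = 29.81°  ✓
  (1,4): δ = 44.08°  ·
  (2,3): δ = 98.79°  ·
  (2,4): δ = 24.90°  ✓
  (3,4): δ = 106.11°  ·
antipodal pairs: 3

count = 3; pairs: (0,3), (1,3), (2,4)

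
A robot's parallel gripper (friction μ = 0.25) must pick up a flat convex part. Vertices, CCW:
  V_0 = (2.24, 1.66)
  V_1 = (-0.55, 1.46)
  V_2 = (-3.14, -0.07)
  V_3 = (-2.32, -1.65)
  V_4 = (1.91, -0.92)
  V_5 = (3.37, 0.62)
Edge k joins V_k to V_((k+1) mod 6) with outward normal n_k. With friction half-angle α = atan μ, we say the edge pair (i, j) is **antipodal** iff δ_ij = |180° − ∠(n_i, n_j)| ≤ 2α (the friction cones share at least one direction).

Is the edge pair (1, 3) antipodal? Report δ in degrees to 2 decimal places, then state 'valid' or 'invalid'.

δ = 20.78°, valid

α = atan 0.25 = 14.04°;  2α = 28.07°
edge 1: e_1 = (-2.59, -1.53);  n_1 = (-0.5086, +0.8610)
edge 3: e_3 = (+4.23, +0.73);  n_3 = (+0.1701, -0.9854)
∠(n_1, n_3) = 159.22°
δ = |180° − 159.22°| = 20.78°
20.78° ≤ 2α = 28.07°  →  valid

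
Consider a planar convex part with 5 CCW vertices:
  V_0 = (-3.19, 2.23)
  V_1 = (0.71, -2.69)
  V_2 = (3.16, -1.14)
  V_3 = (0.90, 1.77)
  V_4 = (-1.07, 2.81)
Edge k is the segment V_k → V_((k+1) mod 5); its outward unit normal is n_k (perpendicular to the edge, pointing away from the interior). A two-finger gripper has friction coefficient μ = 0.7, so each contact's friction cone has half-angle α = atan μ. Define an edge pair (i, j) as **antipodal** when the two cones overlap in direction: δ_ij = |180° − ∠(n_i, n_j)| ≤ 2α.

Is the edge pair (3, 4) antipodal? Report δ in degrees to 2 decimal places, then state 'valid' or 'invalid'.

δ = 136.87°, invalid

α = atan 0.7 = 34.99°;  2α = 69.98°
edge 3: e_3 = (-1.97, +1.04);  n_3 = (+0.4669, +0.8843)
edge 4: e_4 = (-2.12, -0.58);  n_4 = (-0.2639, +0.9646)
∠(n_3, n_4) = 43.13°
δ = |180° − 43.13°| = 136.87°
136.87° > 2α = 69.98°  →  invalid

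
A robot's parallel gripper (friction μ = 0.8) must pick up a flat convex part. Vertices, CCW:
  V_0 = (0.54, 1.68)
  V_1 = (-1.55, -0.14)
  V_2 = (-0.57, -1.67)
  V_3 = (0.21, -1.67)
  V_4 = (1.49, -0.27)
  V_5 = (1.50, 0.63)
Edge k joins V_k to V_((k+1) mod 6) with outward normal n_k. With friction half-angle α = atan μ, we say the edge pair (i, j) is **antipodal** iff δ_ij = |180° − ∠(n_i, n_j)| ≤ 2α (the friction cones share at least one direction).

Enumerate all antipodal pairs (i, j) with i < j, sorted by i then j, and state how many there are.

count = 7; pairs: (0,2), (0,3), (0,4), (1,3), (1,4), (1,5), (2,5)

α = atan 0.8 = 38.66°;  2α = 77.32°
n_0 = (-0.6567, +0.7541)
n_1 = (-0.8421, -0.5394)
n_2 = (+0.0000, -1.0000)
n_3 = (+0.7380, -0.6748)
n_4 = (+0.9999, -0.0111)
n_5 = (+0.7380, +0.6748)
  (0,1): δ = 98.41°  ·
  (0,2): δ = 41.05°  ✓
  (0,3): δ = 6.51°  ✓
  (0,4): δ = 48.31°  ✓
  (0,5): δ = 91.39°  ·
  (1,2): δ = 122.64°  ·
  (1,3): δ = 75.08°  ✓
  (1,4): δ = 33.28°  ✓
  (1,5): δ = 9.80°  ✓
  (2,3): δ = 132.44°  ·
  (2,4): δ = 90.64°  ·
  (2,5): δ = 47.56°  ✓
  (3,4): δ = 138.20°  ·
  (3,5): δ = 95.13°  ·
  (4,5): δ = 136.93°  ·
antipodal pairs: 7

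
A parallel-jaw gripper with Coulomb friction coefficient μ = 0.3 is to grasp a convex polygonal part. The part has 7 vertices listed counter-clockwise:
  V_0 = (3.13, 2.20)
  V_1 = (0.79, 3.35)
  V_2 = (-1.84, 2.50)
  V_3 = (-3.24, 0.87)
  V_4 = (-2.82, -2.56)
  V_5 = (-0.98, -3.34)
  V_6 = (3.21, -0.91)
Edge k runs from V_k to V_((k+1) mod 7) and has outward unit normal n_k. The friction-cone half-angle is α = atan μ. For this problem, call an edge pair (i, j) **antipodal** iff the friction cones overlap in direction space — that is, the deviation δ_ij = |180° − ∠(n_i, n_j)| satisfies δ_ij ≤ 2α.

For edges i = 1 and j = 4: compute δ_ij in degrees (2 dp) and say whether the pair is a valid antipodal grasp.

α = atan 0.3 = 16.70°;  2α = 33.40°
edge 1: e_1 = (-2.63, -0.85);  n_1 = (-0.3075, +0.9515)
edge 4: e_4 = (+1.84, -0.78);  n_4 = (-0.3903, -0.9207)
∠(n_1, n_4) = 139.12°
δ = |180° − 139.12°| = 40.88°
40.88° > 2α = 33.40°  →  invalid

δ = 40.88°, invalid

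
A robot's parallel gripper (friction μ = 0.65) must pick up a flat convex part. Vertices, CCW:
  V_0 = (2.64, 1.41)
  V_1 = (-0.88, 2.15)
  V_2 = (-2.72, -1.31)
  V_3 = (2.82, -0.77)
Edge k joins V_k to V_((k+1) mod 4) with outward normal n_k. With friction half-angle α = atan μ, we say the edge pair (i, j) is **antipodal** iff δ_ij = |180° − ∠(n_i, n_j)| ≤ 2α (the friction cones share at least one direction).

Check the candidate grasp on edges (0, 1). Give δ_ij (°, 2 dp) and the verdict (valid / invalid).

δ = 106.13°, invalid

α = atan 0.65 = 33.02°;  2α = 66.05°
edge 0: e_0 = (-3.52, +0.74);  n_0 = (+0.2057, +0.9786)
edge 1: e_1 = (-1.84, -3.46);  n_1 = (-0.8829, +0.4695)
∠(n_0, n_1) = 73.87°
δ = |180° − 73.87°| = 106.13°
106.13° > 2α = 66.05°  →  invalid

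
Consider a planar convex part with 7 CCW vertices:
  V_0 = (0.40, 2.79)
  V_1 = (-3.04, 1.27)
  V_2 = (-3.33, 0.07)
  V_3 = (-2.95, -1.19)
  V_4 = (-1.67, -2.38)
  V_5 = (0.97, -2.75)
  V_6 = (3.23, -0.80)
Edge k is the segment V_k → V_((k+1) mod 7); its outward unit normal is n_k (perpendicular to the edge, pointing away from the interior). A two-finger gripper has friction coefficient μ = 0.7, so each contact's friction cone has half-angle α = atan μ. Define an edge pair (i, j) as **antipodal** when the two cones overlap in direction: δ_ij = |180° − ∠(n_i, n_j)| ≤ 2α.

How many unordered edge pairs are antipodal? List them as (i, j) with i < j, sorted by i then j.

count = 9; pairs: (0,3), (0,4), (0,5), (1,5), (1,6), (2,5), (2,6), (3,6), (4,6)

α = atan 0.7 = 34.99°;  2α = 69.98°
n_0 = (-0.4042, +0.9147)
n_1 = (-0.9720, +0.2349)
n_2 = (-0.9574, -0.2887)
n_3 = (-0.6809, -0.7324)
n_4 = (-0.1388, -0.9903)
n_5 = (+0.6533, -0.7571)
n_6 = (+0.7853, +0.6191)
  (0,1): δ = 127.42°  ·
  (0,2): δ = 97.06°  ·
  (0,3): δ = 66.75°  ✓
  (0,4): δ = 31.82°  ✓
  (0,5): δ = 16.95°  ✓
  (0,6): δ = 104.41°  ·
  (1,2): δ = 149.63°  ·
  (1,3): δ = 119.33°  ·
  (1,4): δ = 84.39°  ·
  (1,5): δ = 35.63°  ✓
  (1,6): δ = 51.83°  ✓
  (2,3): δ = 149.70°  ·
  (2,4): δ = 114.76°  ·
  (2,5): δ = 65.99°  ✓
  (2,6): δ = 21.47°  ✓
  (3,4): δ = 145.06°  ·
  (3,5): δ = 96.30°  ·
  (3,6): δ = 8.84°  ✓
  (4,5): δ = 131.23°  ·
  (4,6): δ = 43.77°  ✓
  (5,6): δ = 92.54°  ·
antipodal pairs: 9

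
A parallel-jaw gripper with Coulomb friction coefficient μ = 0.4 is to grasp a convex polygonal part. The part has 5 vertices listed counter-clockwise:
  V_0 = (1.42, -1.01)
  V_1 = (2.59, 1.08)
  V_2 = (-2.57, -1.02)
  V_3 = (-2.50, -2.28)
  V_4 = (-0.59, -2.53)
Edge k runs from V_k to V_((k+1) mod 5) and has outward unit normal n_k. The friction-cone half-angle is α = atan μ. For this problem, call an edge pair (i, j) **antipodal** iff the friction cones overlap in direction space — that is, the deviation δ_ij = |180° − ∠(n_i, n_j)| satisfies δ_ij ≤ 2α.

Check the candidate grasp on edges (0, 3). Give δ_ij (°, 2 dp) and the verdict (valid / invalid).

δ = 111.78°, invalid

α = atan 0.4 = 21.80°;  2α = 43.60°
edge 0: e_0 = (+1.17, +2.09);  n_0 = (+0.8726, -0.4885)
edge 3: e_3 = (+1.91, -0.25);  n_3 = (-0.1298, -0.9915)
∠(n_0, n_3) = 68.22°
δ = |180° − 68.22°| = 111.78°
111.78° > 2α = 43.60°  →  invalid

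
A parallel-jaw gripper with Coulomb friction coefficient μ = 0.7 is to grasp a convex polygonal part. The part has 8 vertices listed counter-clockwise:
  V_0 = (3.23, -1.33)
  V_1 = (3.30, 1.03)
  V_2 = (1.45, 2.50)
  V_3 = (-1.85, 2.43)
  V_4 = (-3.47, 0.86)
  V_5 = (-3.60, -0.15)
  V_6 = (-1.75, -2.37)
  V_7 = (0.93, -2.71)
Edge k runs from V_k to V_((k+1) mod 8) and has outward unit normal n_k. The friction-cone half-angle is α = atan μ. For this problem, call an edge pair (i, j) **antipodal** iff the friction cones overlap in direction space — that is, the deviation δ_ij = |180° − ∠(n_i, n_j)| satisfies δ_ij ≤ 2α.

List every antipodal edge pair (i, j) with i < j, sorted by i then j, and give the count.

α = atan 0.7 = 34.99°;  2α = 69.98°
n_0 = (+0.9996, -0.0296)
n_1 = (+0.6221, +0.7829)
n_2 = (-0.0212, +0.9998)
n_3 = (-0.6959, +0.7181)
n_4 = (-0.9918, +0.1277)
n_5 = (-0.7682, -0.6402)
n_6 = (-0.1259, -0.9920)
n_7 = (+0.5145, -0.8575)
  (0,1): δ = 126.77°  ·
  (0,2): δ = 87.09°  ·
  (0,3): δ = 44.20°  ✓
  (0,4): δ = 5.64°  ✓
  (0,5): δ = 41.50°  ✓
  (0,6): δ = 84.47°  ·
  (0,7): δ = 122.66°  ·
  (1,2): δ = 140.31°  ·
  (1,3): δ = 97.43°  ·
  (1,4): δ = 58.86°  ✓
  (1,5): δ = 11.72°  ✓
  (1,6): δ = 31.24°  ✓
  (1,7): δ = 69.43°  ✓
  (2,3): δ = 137.11°  ·
  (2,4): δ = 98.55°  ·
  (2,5): δ = 51.41°  ✓
  (2,6): δ = 8.45°  ✓
  (2,7): δ = 29.75°  ✓
  (3,4): δ = 141.44°  ·
  (3,5): δ = 94.30°  ·
  (3,6): δ = 51.33°  ✓
  (3,7): δ = 13.14°  ✓
  (4,5): δ = 132.86°  ·
  (4,6): δ = 89.90°  ·
  (4,7): δ = 51.70°  ✓
  (5,6): δ = 137.04°  ·
  (5,7): δ = 98.84°  ·
  (6,7): δ = 141.81°  ·
antipodal pairs: 13

count = 13; pairs: (0,3), (0,4), (0,5), (1,4), (1,5), (1,6), (1,7), (2,5), (2,6), (2,7), (3,6), (3,7), (4,7)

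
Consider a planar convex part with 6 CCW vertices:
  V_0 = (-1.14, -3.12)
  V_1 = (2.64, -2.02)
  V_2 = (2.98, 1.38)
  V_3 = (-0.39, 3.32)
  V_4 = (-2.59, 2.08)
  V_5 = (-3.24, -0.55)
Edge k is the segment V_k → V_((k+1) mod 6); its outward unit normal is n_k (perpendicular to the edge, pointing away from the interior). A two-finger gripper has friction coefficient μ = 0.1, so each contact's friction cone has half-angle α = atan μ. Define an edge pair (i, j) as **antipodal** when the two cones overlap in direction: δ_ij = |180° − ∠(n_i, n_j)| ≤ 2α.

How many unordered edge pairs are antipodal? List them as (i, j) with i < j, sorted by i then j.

α = atan 0.1 = 5.71°;  2α = 11.42°
n_0 = (+0.2794, -0.9602)
n_1 = (+0.9950, -0.0995)
n_2 = (+0.4989, +0.8667)
n_3 = (-0.4910, +0.8712)
n_4 = (-0.9708, +0.2399)
n_5 = (-0.7744, -0.6327)
  (0,1): δ = 111.94°  ·
  (0,2): δ = 46.15°  ·
  (0,3): δ = 13.18°  ·
  (0,4): δ = 59.89°  ·
  (0,5): δ = 113.03°  ·
  (1,2): δ = 114.22°  ·
  (1,3): δ = 54.88°  ·
  (1,4): δ = 8.17°  ✓
  (1,5): δ = 44.96°  ·
  (2,3): δ = 120.67°  ·
  (2,4): δ = 73.95°  ·
  (2,5): δ = 20.82°  ·
  (3,4): δ = 133.29°  ·
  (3,5): δ = 80.15°  ·
  (4,5): δ = 126.86°  ·
antipodal pairs: 1

count = 1; pairs: (1,4)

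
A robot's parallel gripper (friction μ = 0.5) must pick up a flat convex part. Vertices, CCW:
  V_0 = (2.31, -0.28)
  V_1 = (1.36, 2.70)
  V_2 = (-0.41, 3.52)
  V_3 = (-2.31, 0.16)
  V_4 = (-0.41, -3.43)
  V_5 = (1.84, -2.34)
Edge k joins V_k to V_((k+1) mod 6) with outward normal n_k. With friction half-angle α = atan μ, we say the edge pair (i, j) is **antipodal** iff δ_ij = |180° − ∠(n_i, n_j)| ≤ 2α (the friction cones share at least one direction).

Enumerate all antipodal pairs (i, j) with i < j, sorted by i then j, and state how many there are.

α = atan 0.5 = 26.57°;  2α = 53.13°
n_0 = (+0.9528, +0.3037)
n_1 = (+0.4204, +0.9074)
n_2 = (-0.8705, +0.4922)
n_3 = (-0.8838, -0.4678)
n_4 = (+0.4360, -0.9000)
n_5 = (+0.9749, -0.2224)
  (0,1): δ = 132.54°  ·
  (0,2): δ = 47.17°  ✓
  (0,3): δ = 10.21°  ✓
  (0,4): δ = 98.17°  ·
  (0,5): δ = 149.47°  ·
  (1,2): δ = 94.63°  ·
  (1,3): δ = 37.25°  ✓
  (1,4): δ = 50.70°  ✓
  (1,5): δ = 102.00°  ·
  (2,3): δ = 122.62°  ·
  (2,4): δ = 34.67°  ✓
  (2,5): δ = 16.63°  ✓
  (3,4): δ = 92.04°  ·
  (3,5): δ = 40.74°  ✓
  (4,5): δ = 128.70°  ·
antipodal pairs: 7

count = 7; pairs: (0,2), (0,3), (1,3), (1,4), (2,4), (2,5), (3,5)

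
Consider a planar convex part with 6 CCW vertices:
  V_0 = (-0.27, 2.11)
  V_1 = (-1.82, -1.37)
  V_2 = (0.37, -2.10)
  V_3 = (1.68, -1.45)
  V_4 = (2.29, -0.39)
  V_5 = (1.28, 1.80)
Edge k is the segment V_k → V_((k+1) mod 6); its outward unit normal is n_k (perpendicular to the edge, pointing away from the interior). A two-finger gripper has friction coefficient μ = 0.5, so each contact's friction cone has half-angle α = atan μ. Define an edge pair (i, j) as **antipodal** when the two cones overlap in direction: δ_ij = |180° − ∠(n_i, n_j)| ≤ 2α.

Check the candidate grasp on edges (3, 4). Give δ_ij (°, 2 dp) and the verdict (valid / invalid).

δ = 125.32°, invalid

α = atan 0.5 = 26.57°;  2α = 53.13°
edge 3: e_3 = (+0.61, +1.06);  n_3 = (+0.8667, -0.4988)
edge 4: e_4 = (-1.01, +2.19);  n_4 = (+0.9081, +0.4188)
∠(n_3, n_4) = 54.68°
δ = |180° − 54.68°| = 125.32°
125.32° > 2α = 53.13°  →  invalid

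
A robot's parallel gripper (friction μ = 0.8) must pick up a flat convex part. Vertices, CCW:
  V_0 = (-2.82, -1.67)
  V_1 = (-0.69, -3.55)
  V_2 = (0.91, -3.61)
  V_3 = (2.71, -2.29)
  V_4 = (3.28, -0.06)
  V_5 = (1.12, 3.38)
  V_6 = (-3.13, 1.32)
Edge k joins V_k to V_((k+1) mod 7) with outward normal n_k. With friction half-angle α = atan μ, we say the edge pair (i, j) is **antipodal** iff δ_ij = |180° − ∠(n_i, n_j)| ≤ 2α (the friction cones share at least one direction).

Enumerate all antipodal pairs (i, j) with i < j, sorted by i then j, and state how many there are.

α = atan 0.8 = 38.66°;  2α = 77.32°
n_0 = (-0.6617, -0.7497)
n_1 = (-0.0375, -0.9993)
n_2 = (+0.5914, -0.8064)
n_3 = (+0.9689, -0.2476)
n_4 = (+0.8469, +0.5318)
n_5 = (-0.4362, +0.8999)
n_6 = (-0.9947, -0.1031)
  (0,1): δ = 140.72°  ·
  (0,2): δ = 102.31°  ·
  (0,3): δ = 62.91°  ✓
  (0,4): δ = 16.44°  ✓
  (0,5): δ = 67.29°  ✓
  (0,6): δ = 137.35°  ·
  (1,2): δ = 141.60°  ·
  (1,3): δ = 102.19°  ·
  (1,4): δ = 55.73°  ✓
  (1,5): δ = 28.01°  ✓
  (1,6): δ = 98.07°  ·
  (2,3): δ = 140.59°  ·
  (2,4): δ = 94.13°  ·
  (2,5): δ = 10.39°  ✓
  (2,6): δ = 59.67°  ✓
  (3,4): δ = 133.54°  ·
  (3,5): δ = 49.80°  ✓
  (3,6): δ = 20.26°  ✓
  (4,5): δ = 96.27°  ·
  (4,6): δ = 26.21°  ✓
  (5,6): δ = 109.94°  ·
antipodal pairs: 10

count = 10; pairs: (0,3), (0,4), (0,5), (1,4), (1,5), (2,5), (2,6), (3,5), (3,6), (4,6)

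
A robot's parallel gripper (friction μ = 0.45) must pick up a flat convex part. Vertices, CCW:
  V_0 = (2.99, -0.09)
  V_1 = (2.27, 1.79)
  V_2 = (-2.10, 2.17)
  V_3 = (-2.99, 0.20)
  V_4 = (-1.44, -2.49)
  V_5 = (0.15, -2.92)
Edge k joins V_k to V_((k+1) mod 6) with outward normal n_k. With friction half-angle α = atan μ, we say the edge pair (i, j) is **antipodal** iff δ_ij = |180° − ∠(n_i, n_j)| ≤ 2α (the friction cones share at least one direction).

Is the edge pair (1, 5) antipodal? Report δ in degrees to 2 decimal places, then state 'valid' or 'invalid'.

α = atan 0.45 = 24.23°;  2α = 48.46°
edge 1: e_1 = (-4.37, +0.38);  n_1 = (+0.0866, +0.9962)
edge 5: e_5 = (+2.84, +2.83);  n_5 = (+0.7059, -0.7084)
∠(n_1, n_5) = 130.13°
δ = |180° − 130.13°| = 49.87°
49.87° > 2α = 48.46°  →  invalid

δ = 49.87°, invalid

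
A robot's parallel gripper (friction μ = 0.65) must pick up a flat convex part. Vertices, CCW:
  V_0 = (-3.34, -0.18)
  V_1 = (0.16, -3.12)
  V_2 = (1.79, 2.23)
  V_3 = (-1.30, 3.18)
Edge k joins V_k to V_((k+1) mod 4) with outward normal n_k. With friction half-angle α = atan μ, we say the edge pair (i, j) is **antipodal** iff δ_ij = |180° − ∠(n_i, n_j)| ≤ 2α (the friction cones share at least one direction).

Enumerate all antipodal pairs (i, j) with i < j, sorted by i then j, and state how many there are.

α = atan 0.65 = 33.02°;  2α = 66.05°
n_0 = (-0.6432, -0.7657)
n_1 = (+0.9566, -0.2914)
n_2 = (+0.2939, +0.9558)
n_3 = (-0.8548, +0.5190)
  (0,1): δ = 66.91°  ·
  (0,2): δ = 22.94°  ✓
  (0,3): δ = 98.77°  ·
  (1,2): δ = 90.15°  ·
  (1,3): δ = 14.32°  ✓
  (2,3): δ = 104.17°  ·
antipodal pairs: 2

count = 2; pairs: (0,2), (1,3)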